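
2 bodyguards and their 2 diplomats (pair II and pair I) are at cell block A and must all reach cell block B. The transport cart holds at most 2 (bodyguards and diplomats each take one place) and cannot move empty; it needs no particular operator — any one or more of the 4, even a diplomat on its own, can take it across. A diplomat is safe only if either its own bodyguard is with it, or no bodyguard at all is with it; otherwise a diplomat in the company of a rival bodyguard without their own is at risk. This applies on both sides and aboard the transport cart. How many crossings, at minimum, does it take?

5

Counting alone: each trip to cell block B takes at most 2 across and each return brings at least 1 back, so after t trips out (and t−1 returns) at most 2t − (t−1) of the 4 are across; that first reaches 4 at t = 3, so at least 5 crossings are needed.
The plan below uses exactly 5 crossings, so it is optimal:
1. bodyguard II and diplomat II cross → cell block B.
2. bodyguard II crosses ← cell block A.
3. bodyguard I and bodyguard II cross → cell block B.
4. bodyguard I crosses ← cell block A.
5. bodyguard I and diplomat I cross → cell block B.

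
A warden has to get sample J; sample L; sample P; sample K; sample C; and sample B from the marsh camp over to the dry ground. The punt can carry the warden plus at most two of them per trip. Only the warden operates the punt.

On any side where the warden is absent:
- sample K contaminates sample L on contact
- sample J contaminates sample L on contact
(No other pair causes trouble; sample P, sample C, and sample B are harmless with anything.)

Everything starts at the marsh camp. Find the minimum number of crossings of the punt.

Counting alone: the warden can take at most 2 across per trip to the dry ground, so moving all 6 needs at least 3 loaded trips out, with a return between consecutive ones — at least 5 crossings.
The plan below uses exactly 5 crossings, so it is optimal:
1. Warden goes to the dry ground with sample J and sample K.  [the marsh camp: sample B, sample C, sample L, sample P | the dry ground: sample J, sample K]
2. Warden goes back to the marsh camp alone.  [the marsh camp: sample B, sample C, sample L, sample P | the dry ground: sample J, sample K]
3. Warden goes to the dry ground with sample C and sample P.  [the marsh camp: sample B, sample L | the dry ground: sample C, sample J, sample K, sample P]
4. Warden goes back to the marsh camp alone.  [the marsh camp: sample B, sample L | the dry ground: sample C, sample J, sample K, sample P]
5. Warden goes to the dry ground with sample B and sample L.  [the marsh camp: — | the dry ground: sample B, sample C, sample J, sample K, sample L, sample P]

5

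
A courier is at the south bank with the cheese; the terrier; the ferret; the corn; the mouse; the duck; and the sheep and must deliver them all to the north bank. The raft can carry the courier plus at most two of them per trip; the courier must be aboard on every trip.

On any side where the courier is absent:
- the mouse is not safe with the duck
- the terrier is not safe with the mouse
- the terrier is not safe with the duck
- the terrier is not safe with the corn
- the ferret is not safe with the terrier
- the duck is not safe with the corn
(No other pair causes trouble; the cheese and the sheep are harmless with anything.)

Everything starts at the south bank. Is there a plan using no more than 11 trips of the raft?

Yes

Yes — this plan uses 11 crossings (≤ 11):
1. Courier goes to the north bank with the duck and the terrier.
2. Courier goes back to the south bank with the terrier.
3. Courier goes to the north bank with the cheese and the terrier.
4. Courier goes back to the south bank with the terrier.
5. Courier goes to the north bank with the ferret and the terrier.
6. Courier goes back to the south bank with the terrier.
7. Courier goes to the north bank with the sheep and the terrier.
8. Courier goes back to the south bank with the terrier.
9. Courier goes to the north bank with the corn and the mouse.
10. Courier goes back to the south bank with the duck.
11. Courier goes to the north bank with the duck and the terrier.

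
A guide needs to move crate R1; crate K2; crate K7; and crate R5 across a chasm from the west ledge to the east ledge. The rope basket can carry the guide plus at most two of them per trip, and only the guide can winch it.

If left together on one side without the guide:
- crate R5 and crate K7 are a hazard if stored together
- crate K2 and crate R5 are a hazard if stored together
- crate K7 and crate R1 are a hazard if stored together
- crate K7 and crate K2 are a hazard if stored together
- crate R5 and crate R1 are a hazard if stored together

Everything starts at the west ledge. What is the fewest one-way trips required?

Counting alone: the guide can take at most 2 across per trip to the east ledge, so moving all 4 needs at least 2 loaded trips out, with a return between consecutive ones — at least 3 crossings.
The safety rule pushes this higher. Following every safe sequence of crossings, the most of the 4 that can be at the east ledge as the rope basket arrives there on crossing 3 is 3 — never all 4.
So no plan with fewer than 5 crossings exists, and this one achieves 5:
1. Guide goes to the east ledge with crate K7 and crate R5.  [the west ledge: crate K2, crate R1 | the east ledge: crate K7, crate R5]
2. Guide goes back to the west ledge with crate K7.  [the west ledge: crate K2, crate K7, crate R1 | the east ledge: crate R5]
3. Guide goes to the east ledge with crate K2 and crate R1.  [the west ledge: crate K7 | the east ledge: crate K2, crate R1, crate R5]
4. Guide goes back to the west ledge with crate R5.  [the west ledge: crate K7, crate R5 | the east ledge: crate K2, crate R1]
5. Guide goes to the east ledge with crate K7 and crate R5.  [the west ledge: — | the east ledge: crate K2, crate K7, crate R1, crate R5]

5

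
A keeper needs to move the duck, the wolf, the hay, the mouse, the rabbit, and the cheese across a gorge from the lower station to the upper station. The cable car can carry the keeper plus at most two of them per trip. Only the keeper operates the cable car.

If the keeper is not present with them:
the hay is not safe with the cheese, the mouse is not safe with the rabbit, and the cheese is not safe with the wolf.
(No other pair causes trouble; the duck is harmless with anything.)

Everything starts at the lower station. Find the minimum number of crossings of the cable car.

7

Counting alone: the keeper can take at most 2 across per trip to the upper station, so moving all 6 needs at least 3 loaded trips out, with a return between consecutive ones — at least 5 crossings.
The safety rule pushes this higher. Following every safe sequence of crossings, the most of the 6 that can be at the upper station as the cable car arrives there on crossing 5 is 5 — never all 6.
So no plan with fewer than 7 crossings exists, and this one achieves 7:
1. Keeper goes to the upper station with the cheese and the mouse.  [the lower station: the duck, the hay, the rabbit, the wolf | the upper station: the cheese, the mouse]
2. Keeper goes back to the lower station alone.  [the lower station: the duck, the hay, the rabbit, the wolf | the upper station: the cheese, the mouse]
3. Keeper goes to the upper station with the duck.  [the lower station: the hay, the rabbit, the wolf | the upper station: the cheese, the duck, the mouse]
4. Keeper goes back to the lower station alone.  [the lower station: the hay, the rabbit, the wolf | the upper station: the cheese, the duck, the mouse]
5. Keeper goes to the upper station with the hay and the wolf.  [the lower station: the rabbit | the upper station: the cheese, the duck, the hay, the mouse, the wolf]
6. Keeper goes back to the lower station with the cheese.  [the lower station: the cheese, the rabbit | the upper station: the duck, the hay, the mouse, the wolf]
7. Keeper goes to the upper station with the cheese and the rabbit.  [the lower station: — | the upper station: the cheese, the duck, the hay, the mouse, the rabbit, the wolf]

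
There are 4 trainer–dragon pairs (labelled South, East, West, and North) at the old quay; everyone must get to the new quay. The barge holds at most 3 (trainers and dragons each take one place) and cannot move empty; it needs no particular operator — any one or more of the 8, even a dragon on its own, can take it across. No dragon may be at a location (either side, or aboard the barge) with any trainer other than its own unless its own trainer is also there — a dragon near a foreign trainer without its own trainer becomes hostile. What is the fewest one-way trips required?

9

Counting alone: each trip to the new quay takes at most 3 across and each return brings at least 1 back, so after t trips out (and t−1 returns) at most 3t − (t−1) of the 8 are across; that first reaches 8 at t = 4, so at least 7 crossings are needed.
The safety rule pushes this higher. Following every safe sequence of crossings, the most of the 8 that can be at the new quay as the barge arrives there on crossing 7 is 7 — never all 8.
So no plan with fewer than 9 crossings exists, and this one achieves 9:
1. dragon South and trainer South cross → the new quay.
2. trainer South crosses ← the old quay.
3. dragon East, trainer East, and trainer South cross → the new quay.
4. dragon South and trainer South cross ← the old quay.
5. trainer North, trainer South, and trainer West cross → the new quay.
6. dragon East crosses ← the old quay.
7. dragon East and dragon South cross → the new quay.
8. dragon South crosses ← the old quay.
9. dragon North, dragon South, and dragon West cross → the new quay.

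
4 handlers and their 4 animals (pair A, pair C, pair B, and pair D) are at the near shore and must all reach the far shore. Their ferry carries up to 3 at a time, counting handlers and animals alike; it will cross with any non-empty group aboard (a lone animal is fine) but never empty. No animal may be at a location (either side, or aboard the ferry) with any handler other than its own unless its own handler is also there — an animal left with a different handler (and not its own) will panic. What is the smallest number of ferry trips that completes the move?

Counting alone: each trip to the far shore takes at most 3 across and each return brings at least 1 back, so after t trips out (and t−1 returns) at most 3t − (t−1) of the 8 are across; that first reaches 8 at t = 4, so at least 7 crossings are needed.
The safety rule pushes this higher. Following every safe sequence of crossings, the most of the 8 that can be at the far shore as the ferry arrives there on crossing 7 is 7 — never all 8.
So no plan with fewer than 9 crossings exists, and this one achieves 9:
1. animal A and handler A cross → the far shore.
2. handler A crosses ← the near shore.
3. animal C, handler A, and handler C cross → the far shore.
4. animal A and handler A cross ← the near shore.
5. handler A, handler B, and handler D cross → the far shore.
6. animal C crosses ← the near shore.
7. animal A and animal C cross → the far shore.
8. animal A crosses ← the near shore.
9. animal A, animal B, and animal D cross → the far shore.

9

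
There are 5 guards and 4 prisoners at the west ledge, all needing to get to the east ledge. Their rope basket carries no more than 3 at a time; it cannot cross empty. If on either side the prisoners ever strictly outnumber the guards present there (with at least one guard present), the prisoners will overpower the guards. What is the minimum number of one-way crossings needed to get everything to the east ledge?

7

Counting alone: each trip to the east ledge takes at most 3 across and each return brings at least 1 back, so after t trips out (and t−1 returns) at most 3t − (t−1) of the 9 are across; that first reaches 9 at t = 4, so at least 7 crossings are needed.
The plan below uses exactly 7 crossings, so it is optimal:
1. 3 prisoners → the east ledge.  (the west ledge: 5G 1P; the east ledge: 0G 3P)
2. 1 prisoner ← the west ledge.  (the west ledge: 5G 2P; the east ledge: 0G 2P)
3. 3 guards → the east ledge.  (the west ledge: 2G 2P; the east ledge: 3G 2P)
4. 1 guard ← the west ledge.  (the west ledge: 3G 2P; the east ledge: 2G 2P)
5. 2 guards and 1 prisoner → the east ledge.  (the west ledge: 1G 1P; the east ledge: 4G 3P)
6. 1 guard ← the west ledge.  (the west ledge: 2G 1P; the east ledge: 3G 3P)
7. 2 guards and 1 prisoner → the east ledge.  (the west ledge: 0G 0P; the east ledge: 5G 4P)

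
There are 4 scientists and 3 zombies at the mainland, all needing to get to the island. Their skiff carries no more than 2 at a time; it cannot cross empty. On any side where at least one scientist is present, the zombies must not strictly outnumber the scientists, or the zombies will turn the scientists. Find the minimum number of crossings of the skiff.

Counting alone: each trip to the island takes at most 2 across and each return brings at least 1 back, so after t trips out (and t−1 returns) at most 2t − (t−1) of the 7 are across; that first reaches 7 at t = 6, so at least 11 crossings are needed.
The plan below uses exactly 11 crossings, so it is optimal:
1. 2 zombies → the island.  (the mainland: 4S 1Z; the island: 0S 2Z)
2. 1 zombie ← the mainland.  (the mainland: 4S 2Z; the island: 0S 1Z)
3. 2 zombies → the island.  (the mainland: 4S 0Z; the island: 0S 3Z)
4. 1 zombie ← the mainland.  (the mainland: 4S 1Z; the island: 0S 2Z)
5. 2 scientists → the island.  (the mainland: 2S 1Z; the island: 2S 2Z)
6. 1 zombie ← the mainland.  (the mainland: 2S 2Z; the island: 2S 1Z)
7. 1 scientist and 1 zombie → the island.  (the mainland: 1S 1Z; the island: 3S 2Z)
8. 1 scientist ← the mainland.  (the mainland: 2S 1Z; the island: 2S 2Z)
9. 1 scientist and 1 zombie → the island.  (the mainland: 1S 0Z; the island: 3S 3Z)
10. 1 zombie ← the mainland.  (the mainland: 1S 1Z; the island: 3S 2Z)
11. 1 scientist and 1 zombie → the island.  (the mainland: 0S 0Z; the island: 4S 3Z)

11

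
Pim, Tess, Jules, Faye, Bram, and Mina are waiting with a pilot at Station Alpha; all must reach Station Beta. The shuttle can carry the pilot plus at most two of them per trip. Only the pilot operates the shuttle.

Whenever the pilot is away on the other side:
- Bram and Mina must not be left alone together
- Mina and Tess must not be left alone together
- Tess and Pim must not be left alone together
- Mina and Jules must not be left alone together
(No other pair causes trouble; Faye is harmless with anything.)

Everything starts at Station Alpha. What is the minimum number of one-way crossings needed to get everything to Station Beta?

Counting alone: the pilot can take at most 2 across per trip to Station Beta, so moving all 6 needs at least 3 loaded trips out, with a return between consecutive ones — at least 5 crossings.
The safety rule pushes this higher. Following every safe sequence of crossings, the most of the 6 that can be at Station Beta as the shuttle arrives there on crossing 5 is 5 — never all 6.
So no plan with fewer than 7 crossings exists, and this one achieves 7:
1. Pilot goes to Station Beta with Mina and Pim.
2. Pilot goes back to Station Alpha alone.
3. Pilot goes to Station Beta with Faye.
4. Pilot goes back to Station Alpha alone.
5. Pilot goes to Station Beta with Bram and Jules.
6. Pilot goes back to Station Alpha with Mina.
7. Pilot goes to Station Beta with Mina and Tess.

7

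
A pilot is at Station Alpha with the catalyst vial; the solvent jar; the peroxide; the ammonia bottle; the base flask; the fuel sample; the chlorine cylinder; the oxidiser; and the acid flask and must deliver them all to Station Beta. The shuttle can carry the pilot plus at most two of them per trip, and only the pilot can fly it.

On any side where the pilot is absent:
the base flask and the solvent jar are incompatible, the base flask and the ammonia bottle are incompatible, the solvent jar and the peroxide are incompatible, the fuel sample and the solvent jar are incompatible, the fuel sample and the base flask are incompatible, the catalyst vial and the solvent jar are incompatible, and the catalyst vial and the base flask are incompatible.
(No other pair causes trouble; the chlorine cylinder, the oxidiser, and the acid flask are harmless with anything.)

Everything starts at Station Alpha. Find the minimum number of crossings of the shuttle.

Counting alone: the pilot can take at most 2 across per trip to Station Beta, so moving all 9 needs at least 5 loaded trips out, with a return between consecutive ones — at least 9 crossings.
The safety rule pushes this higher. Following every safe sequence of crossings, the most of the 9 that can be at Station Beta as the shuttle arrives there on crossings 9, 11, 13 is 6, 7, 8 respectively — never all 9.
So no plan with fewer than 15 crossings exists, and this one achieves 15:
1. Pilot goes to Station Beta with the base flask and the solvent jar.  [Station Alpha: the acid flask, the ammonia bottle, the catalyst vial, the chlorine cylinder, the fuel sample, the oxidiser, the peroxide | Station Beta: the base flask, the solvent jar]
2. Pilot goes back to Station Alpha with the solvent jar.  [Station Alpha: the acid flask, the ammonia bottle, the catalyst vial, the chlorine cylinder, the fuel sample, the oxidiser, the peroxide, the solvent jar | Station Beta: the base flask]
3. Pilot goes to Station Beta with the peroxide and the solvent jar.  [Station Alpha: the acid flask, the ammonia bottle, the catalyst vial, the chlorine cylinder, the fuel sample, the oxidiser | Station Beta: the base flask, the peroxide, the solvent jar]
4. Pilot goes back to Station Alpha with the solvent jar.  [Station Alpha: the acid flask, the ammonia bottle, the catalyst vial, the chlorine cylinder, the fuel sample, the oxidiser, the solvent jar | Station Beta: the base flask, the peroxide]
5. Pilot goes to Station Beta with the catalyst vial and the fuel sample.  [Station Alpha: the acid flask, the ammonia bottle, the chlorine cylinder, the oxidiser, the solvent jar | Station Beta: the base flask, the catalyst vial, the fuel sample, the peroxide]
6. Pilot goes back to Station Alpha with the base flask.  [Station Alpha: the acid flask, the ammonia bottle, the base flask, the chlorine cylinder, the oxidiser, the solvent jar | Station Beta: the catalyst vial, the fuel sample, the peroxide]
7. Pilot goes to Station Beta with the ammonia bottle and the solvent jar.  [Station Alpha: the acid flask, the base flask, the chlorine cylinder, the oxidiser | Station Beta: the ammonia bottle, the catalyst vial, the fuel sample, the peroxide, the solvent jar]
8. Pilot goes back to Station Alpha with the solvent jar.  [Station Alpha: the acid flask, the base flask, the chlorine cylinder, the oxidiser, the solvent jar | Station Beta: the ammonia bottle, the catalyst vial, the fuel sample, the peroxide]
9. Pilot goes to Station Beta with the chlorine cylinder and the solvent jar.  [Station Alpha: the acid flask, the base flask, the oxidiser | Station Beta: the ammonia bottle, the catalyst vial, the chlorine cylinder, the fuel sample, the peroxide, the solvent jar]
10. Pilot goes back to Station Alpha with the solvent jar.  [Station Alpha: the acid flask, the base flask, the oxidiser, the solvent jar | Station Beta: the ammonia bottle, the catalyst vial, the chlorine cylinder, the fuel sample, the peroxide]
11. Pilot goes to Station Beta with the oxidiser and the solvent jar.  [Station Alpha: the acid flask, the base flask | Station Beta: the ammonia bottle, the catalyst vial, the chlorine cylinder, the fuel sample, the oxidiser, the peroxide, the solvent jar]
12. Pilot goes back to Station Alpha with the solvent jar.  [Station Alpha: the acid flask, the base flask, the solvent jar | Station Beta: the ammonia bottle, the catalyst vial, the chlorine cylinder, the fuel sample, the oxidiser, the peroxide]
13. Pilot goes to Station Beta with the acid flask and the solvent jar.  [Station Alpha: the base flask | Station Beta: the acid flask, the ammonia bottle, the catalyst vial, the chlorine cylinder, the fuel sample, the oxidiser, the peroxide, the solvent jar]
14. Pilot goes back to Station Alpha with the solvent jar.  [Station Alpha: the base flask, the solvent jar | Station Beta: the acid flask, the ammonia bottle, the catalyst vial, the chlorine cylinder, the fuel sample, the oxidiser, the peroxide]
15. Pilot goes to Station Beta with the base flask and the solvent jar.  [Station Alpha: — | Station Beta: the acid flask, the ammonia bottle, the base flask, the catalyst vial, the chlorine cylinder, the fuel sample, the oxidiser, the peroxide, the solvent jar]

15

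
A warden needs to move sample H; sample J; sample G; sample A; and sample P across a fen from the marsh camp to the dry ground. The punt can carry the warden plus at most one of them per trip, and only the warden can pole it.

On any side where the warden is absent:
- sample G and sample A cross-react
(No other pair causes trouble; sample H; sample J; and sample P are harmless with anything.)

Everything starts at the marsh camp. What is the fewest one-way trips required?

9

Counting alone: the warden can take at most 1 across per trip to the dry ground, so moving all 5 needs at least 5 loaded trips out, with a return between consecutive ones — at least 9 crossings.
The plan below uses exactly 9 crossings, so it is optimal:
1. Warden goes to the dry ground with sample G.  [the marsh camp: sample A, sample H, sample J, sample P | the dry ground: sample G]
2. Warden goes back to the marsh camp alone.  [the marsh camp: sample A, sample H, sample J, sample P | the dry ground: sample G]
3. Warden goes to the dry ground with sample H.  [the marsh camp: sample A, sample J, sample P | the dry ground: sample G, sample H]
4. Warden goes back to the marsh camp alone.  [the marsh camp: sample A, sample J, sample P | the dry ground: sample G, sample H]
5. Warden goes to the dry ground with sample J.  [the marsh camp: sample A, sample P | the dry ground: sample G, sample H, sample J]
6. Warden goes back to the marsh camp alone.  [the marsh camp: sample A, sample P | the dry ground: sample G, sample H, sample J]
7. Warden goes to the dry ground with sample P.  [the marsh camp: sample A | the dry ground: sample G, sample H, sample J, sample P]
8. Warden goes back to the marsh camp alone.  [the marsh camp: sample A | the dry ground: sample G, sample H, sample J, sample P]
9. Warden goes to the dry ground with sample A.  [the marsh camp: — | the dry ground: sample A, sample G, sample H, sample J, sample P]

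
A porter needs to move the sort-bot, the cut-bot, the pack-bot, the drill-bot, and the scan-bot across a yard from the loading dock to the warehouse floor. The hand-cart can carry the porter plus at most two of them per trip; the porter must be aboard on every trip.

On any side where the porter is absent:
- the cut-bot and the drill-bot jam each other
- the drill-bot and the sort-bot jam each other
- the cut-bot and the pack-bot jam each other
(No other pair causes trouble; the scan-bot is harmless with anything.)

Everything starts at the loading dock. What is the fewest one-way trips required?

5

Counting alone: the porter can take at most 2 across per trip to the warehouse floor, so moving all 5 needs at least 3 loaded trips out, with a return between consecutive ones — at least 5 crossings.
The plan below uses exactly 5 crossings, so it is optimal:
1. Porter goes to the warehouse floor with the cut-bot and the sort-bot.
2. Porter goes back to the loading dock alone.
3. Porter goes to the warehouse floor with the scan-bot.
4. Porter goes back to the loading dock alone.
5. Porter goes to the warehouse floor with the drill-bot and the pack-bot.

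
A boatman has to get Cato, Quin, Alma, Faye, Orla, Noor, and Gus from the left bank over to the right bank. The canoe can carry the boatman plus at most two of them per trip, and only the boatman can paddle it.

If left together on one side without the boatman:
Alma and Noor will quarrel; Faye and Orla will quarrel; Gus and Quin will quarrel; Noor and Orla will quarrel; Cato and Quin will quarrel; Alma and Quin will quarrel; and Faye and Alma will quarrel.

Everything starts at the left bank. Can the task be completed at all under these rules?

Whatever the first load, the items left behind include a forbidden pair without the boatman. No opening move is safe, so no plan exists.

No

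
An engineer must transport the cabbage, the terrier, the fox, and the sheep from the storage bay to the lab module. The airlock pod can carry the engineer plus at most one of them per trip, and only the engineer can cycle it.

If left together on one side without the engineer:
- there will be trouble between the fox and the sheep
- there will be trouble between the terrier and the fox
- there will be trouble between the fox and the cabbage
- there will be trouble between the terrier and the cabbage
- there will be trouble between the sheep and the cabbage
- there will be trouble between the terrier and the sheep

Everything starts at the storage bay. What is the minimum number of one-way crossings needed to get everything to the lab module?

Whatever the first load, the items left behind include a forbidden pair without the engineer. No opening move is safe, so no plan exists.

impossible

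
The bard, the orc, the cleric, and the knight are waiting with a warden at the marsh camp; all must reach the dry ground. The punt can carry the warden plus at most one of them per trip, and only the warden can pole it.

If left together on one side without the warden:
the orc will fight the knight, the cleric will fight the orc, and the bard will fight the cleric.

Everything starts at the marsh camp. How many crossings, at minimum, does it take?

Whatever the first load, the items left behind include a forbidden pair without the warden. No opening move is safe, so no plan exists.

impossible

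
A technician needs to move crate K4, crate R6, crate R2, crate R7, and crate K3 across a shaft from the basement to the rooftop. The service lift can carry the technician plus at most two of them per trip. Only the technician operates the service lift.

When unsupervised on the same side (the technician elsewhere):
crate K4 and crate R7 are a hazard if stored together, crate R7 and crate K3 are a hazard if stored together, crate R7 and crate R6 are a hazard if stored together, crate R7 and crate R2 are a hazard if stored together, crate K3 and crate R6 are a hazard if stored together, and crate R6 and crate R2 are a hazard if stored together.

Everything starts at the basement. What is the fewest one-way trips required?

Counting alone: the technician can take at most 2 across per trip to the rooftop, so moving all 5 needs at least 3 loaded trips out, with a return between consecutive ones — at least 5 crossings.
The safety rule pushes this higher. Following every safe sequence of crossings, the most of the 5 that can be at the rooftop as the service lift arrives there on crossing 5 is 4 — never all 5.
So no plan with fewer than 7 crossings exists, and this one achieves 7:
1. Technician goes to the rooftop with crate R6 and crate R7.  [the basement: crate K3, crate K4, crate R2 | the rooftop: crate R6, crate R7]
2. Technician goes back to the basement with crate R6.  [the basement: crate K3, crate K4, crate R2, crate R6 | the rooftop: crate R7]
3. Technician goes to the rooftop with crate K4 and crate R6.  [the basement: crate K3, crate R2 | the rooftop: crate K4, crate R6, crate R7]
4. Technician goes back to the basement with crate R7.  [the basement: crate K3, crate R2, crate R7 | the rooftop: crate K4, crate R6]
5. Technician goes to the rooftop with crate K3 and crate R2.  [the basement: crate R7 | the rooftop: crate K3, crate K4, crate R2, crate R6]
6. Technician goes back to the basement with crate R6.  [the basement: crate R6, crate R7 | the rooftop: crate K3, crate K4, crate R2]
7. Technician goes to the rooftop with crate R6 and crate R7.  [the basement: — | the rooftop: crate K3, crate K4, crate R2, crate R6, crate R7]

7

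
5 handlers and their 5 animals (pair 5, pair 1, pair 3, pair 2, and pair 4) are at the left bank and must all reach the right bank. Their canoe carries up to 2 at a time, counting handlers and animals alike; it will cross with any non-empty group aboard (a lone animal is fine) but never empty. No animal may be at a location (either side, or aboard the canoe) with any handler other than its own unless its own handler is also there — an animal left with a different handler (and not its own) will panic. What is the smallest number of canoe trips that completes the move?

impossible

Following every safe sequence of crossings from the start, the most of the 10 that can be at the right bank as the canoe arrives there on crossings 1, 3, 5, 7 is 2, 3, 4, 5 respectively; the best ever achieved is 5 of 10.
From crossing 9 on, no configuration arises that was not already reachable earlier: only 82 distinct safe configurations (who is on which side, and where the canoe is) can ever be reached, none of them has everyone across, and every continuation just revisits them. So no valid plan exists.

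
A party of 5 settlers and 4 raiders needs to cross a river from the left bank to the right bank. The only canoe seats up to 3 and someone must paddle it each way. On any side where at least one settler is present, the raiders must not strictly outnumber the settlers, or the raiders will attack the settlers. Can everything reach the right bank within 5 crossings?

No

Counting alone: each trip to the right bank takes at most 3 across and each return brings at least 1 back, so after t trips out (and t−1 returns) at most 3t − (t−1) of the 9 are across; that first reaches 9 at t = 4, so at least 7 crossings are needed.
Since 5 < 7, 5 crossings cannot be enough. (The shortest complete plan in fact takes 7:)
1. 3 raiders → the right bank.  (the left bank: 5S 1R; the right bank: 0S 3R)
2. 1 raider ← the left bank.  (the left bank: 5S 2R; the right bank: 0S 2R)
3. 3 settlers → the right bank.  (the left bank: 2S 2R; the right bank: 3S 2R)
4. 1 settler ← the left bank.  (the left bank: 3S 2R; the right bank: 2S 2R)
5. 2 settlers and 1 raider → the right bank.  (the left bank: 1S 1R; the right bank: 4S 3R)
6. 1 settler ← the left bank.  (the left bank: 2S 1R; the right bank: 3S 3R)
7. 2 settlers and 1 raider → the right bank.  (the left bank: 0S 0R; the right bank: 5S 4R)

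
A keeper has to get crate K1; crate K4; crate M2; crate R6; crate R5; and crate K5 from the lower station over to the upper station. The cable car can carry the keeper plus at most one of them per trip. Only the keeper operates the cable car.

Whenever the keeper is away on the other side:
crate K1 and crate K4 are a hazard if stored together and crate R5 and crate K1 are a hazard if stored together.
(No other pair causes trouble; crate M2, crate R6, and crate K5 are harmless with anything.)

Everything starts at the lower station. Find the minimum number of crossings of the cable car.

Counting alone: the keeper can take at most 1 across per trip to the upper station, so moving all 6 needs at least 6 loaded trips out, with a return between consecutive ones — at least 11 crossings.
The safety rule pushes this higher. Following every safe sequence of crossings, the most of the 6 that can be at the upper station as the cable car arrives there on crossing 11 is 5 — never all 6.
So no plan with fewer than 13 crossings exists, and this one achieves 13:
1. Keeper goes to the upper station with crate K1.
2. Keeper goes back to the lower station alone.
3. Keeper goes to the upper station with crate K4.
4. Keeper goes back to the lower station with crate K1.
5. Keeper goes to the upper station with crate R5.
6. Keeper goes back to the lower station alone.
7. Keeper goes to the upper station with crate M2.
8. Keeper goes back to the lower station alone.
9. Keeper goes to the upper station with crate R6.
10. Keeper goes back to the lower station alone.
11. Keeper goes to the upper station with crate K5.
12. Keeper goes back to the lower station alone.
13. Keeper goes to the upper station with crate K1.

13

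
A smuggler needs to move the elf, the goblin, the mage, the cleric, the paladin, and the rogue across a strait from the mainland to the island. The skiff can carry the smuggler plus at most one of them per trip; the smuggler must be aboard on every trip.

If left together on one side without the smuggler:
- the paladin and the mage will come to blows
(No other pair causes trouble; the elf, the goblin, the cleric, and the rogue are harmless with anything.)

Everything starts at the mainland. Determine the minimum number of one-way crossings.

11

Counting alone: the smuggler can take at most 1 across per trip to the island, so moving all 6 needs at least 6 loaded trips out, with a return between consecutive ones — at least 11 crossings.
The plan below uses exactly 11 crossings, so it is optimal:
1. Smuggler goes to the island with the mage.  [the mainland: the cleric, the elf, the goblin, the paladin, the rogue | the island: the mage]
2. Smuggler goes back to the mainland alone.  [the mainland: the cleric, the elf, the goblin, the paladin, the rogue | the island: the mage]
3. Smuggler goes to the island with the elf.  [the mainland: the cleric, the goblin, the paladin, the rogue | the island: the elf, the mage]
4. Smuggler goes back to the mainland alone.  [the mainland: the cleric, the goblin, the paladin, the rogue | the island: the elf, the mage]
5. Smuggler goes to the island with the goblin.  [the mainland: the cleric, the paladin, the rogue | the island: the elf, the goblin, the mage]
6. Smuggler goes back to the mainland alone.  [the mainland: the cleric, the paladin, the rogue | the island: the elf, the goblin, the mage]
7. Smuggler goes to the island with the cleric.  [the mainland: the paladin, the rogue | the island: the cleric, the elf, the goblin, the mage]
8. Smuggler goes back to the mainland alone.  [the mainland: the paladin, the rogue | the island: the cleric, the elf, the goblin, the mage]
9. Smuggler goes to the island with the rogue.  [the mainland: the paladin | the island: the cleric, the elf, the goblin, the mage, the rogue]
10. Smuggler goes back to the mainland alone.  [the mainland: the paladin | the island: the cleric, the elf, the goblin, the mage, the rogue]
11. Smuggler goes to the island with the paladin.  [the mainland: — | the island: the cleric, the elf, the goblin, the mage, the paladin, the rogue]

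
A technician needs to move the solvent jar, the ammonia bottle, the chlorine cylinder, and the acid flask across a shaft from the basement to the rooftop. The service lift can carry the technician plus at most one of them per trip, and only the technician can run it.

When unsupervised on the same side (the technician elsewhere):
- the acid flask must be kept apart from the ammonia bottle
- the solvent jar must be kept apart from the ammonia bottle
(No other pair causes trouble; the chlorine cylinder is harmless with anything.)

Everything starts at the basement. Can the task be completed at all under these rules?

1. Technician goes to the rooftop with the ammonia bottle.  [the basement: the acid flask, the chlorine cylinder, the solvent jar | the rooftop: the ammonia bottle]
2. Technician goes back to the basement alone.  [the basement: the acid flask, the chlorine cylinder, the solvent jar | the rooftop: the ammonia bottle]
3. Technician goes to the rooftop with the solvent jar.  [the basement: the acid flask, the chlorine cylinder | the rooftop: the ammonia bottle, the solvent jar]
4. Technician goes back to the basement with the ammonia bottle.  [the basement: the acid flask, the ammonia bottle, the chlorine cylinder | the rooftop: the solvent jar]
5. Technician goes to the rooftop with the acid flask.  [the basement: the ammonia bottle, the chlorine cylinder | the rooftop: the acid flask, the solvent jar]
6. Technician goes back to the basement alone.  [the basement: the ammonia bottle, the chlorine cylinder | the rooftop: the acid flask, the solvent jar]
7. Technician goes to the rooftop with the chlorine cylinder.  [the basement: the ammonia bottle | the rooftop: the acid flask, the chlorine cylinder, the solvent jar]
8. Technician goes back to the basement alone.  [the basement: the ammonia bottle | the rooftop: the acid flask, the chlorine cylinder, the solvent jar]
9. Technician goes to the rooftop with the ammonia bottle.  [the basement: — | the rooftop: the acid flask, the ammonia bottle, the chlorine cylinder, the solvent jar]

Yes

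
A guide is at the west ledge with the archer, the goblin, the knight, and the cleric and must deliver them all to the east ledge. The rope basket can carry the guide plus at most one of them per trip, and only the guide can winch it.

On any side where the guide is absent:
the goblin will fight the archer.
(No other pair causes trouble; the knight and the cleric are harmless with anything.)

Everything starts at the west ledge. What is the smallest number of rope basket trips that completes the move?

Counting alone: the guide can take at most 1 across per trip to the east ledge, so moving all 4 needs at least 4 loaded trips out, with a return between consecutive ones — at least 7 crossings.
The plan below uses exactly 7 crossings, so it is optimal:
1. Guide goes to the east ledge with the archer.
2. Guide goes back to the west ledge alone.
3. Guide goes to the east ledge with the knight.
4. Guide goes back to the west ledge alone.
5. Guide goes to the east ledge with the cleric.
6. Guide goes back to the west ledge alone.
7. Guide goes to the east ledge with the goblin.

7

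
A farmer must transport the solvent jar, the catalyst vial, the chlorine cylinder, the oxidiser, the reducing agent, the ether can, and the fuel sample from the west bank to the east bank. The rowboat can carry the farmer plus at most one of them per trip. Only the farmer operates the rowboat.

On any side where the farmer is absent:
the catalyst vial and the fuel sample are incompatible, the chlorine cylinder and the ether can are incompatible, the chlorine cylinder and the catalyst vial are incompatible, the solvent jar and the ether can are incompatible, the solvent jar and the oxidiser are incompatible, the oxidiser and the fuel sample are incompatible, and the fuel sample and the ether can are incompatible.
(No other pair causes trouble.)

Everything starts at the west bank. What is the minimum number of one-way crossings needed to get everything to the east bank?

Whatever the first load, the items left behind include a forbidden pair without the farmer. No opening move is safe, so no plan exists.

impossible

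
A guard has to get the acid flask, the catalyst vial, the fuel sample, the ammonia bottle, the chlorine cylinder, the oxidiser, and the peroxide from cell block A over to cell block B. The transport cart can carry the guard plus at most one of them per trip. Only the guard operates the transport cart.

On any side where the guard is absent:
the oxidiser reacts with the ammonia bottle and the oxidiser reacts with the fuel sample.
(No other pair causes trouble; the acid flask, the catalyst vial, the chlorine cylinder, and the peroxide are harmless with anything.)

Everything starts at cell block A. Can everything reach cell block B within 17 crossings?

Yes

Yes — this plan uses 15 crossings (≤ 17):
1. Guard goes to cell block B with the oxidiser.  [cell block A: the acid flask, the ammonia bottle, the catalyst vial, the chlorine cylinder, the fuel sample, the peroxide | cell block B: the oxidiser]
2. Guard goes back to cell block A alone.  [cell block A: the acid flask, the ammonia bottle, the catalyst vial, the chlorine cylinder, the fuel sample, the peroxide | cell block B: the oxidiser]
3. Guard goes to cell block B with the acid flask.  [cell block A: the ammonia bottle, the catalyst vial, the chlorine cylinder, the fuel sample, the peroxide | cell block B: the acid flask, the oxidiser]
4. Guard goes back to cell block A alone.  [cell block A: the ammonia bottle, the catalyst vial, the chlorine cylinder, the fuel sample, the peroxide | cell block B: the acid flask, the oxidiser]
5. Guard goes to cell block B with the catalyst vial.  [cell block A: the ammonia bottle, the chlorine cylinder, the fuel sample, the peroxide | cell block B: the acid flask, the catalyst vial, the oxidiser]
6. Guard goes back to cell block A alone.  [cell block A: the ammonia bottle, the chlorine cylinder, the fuel sample, the peroxide | cell block B: the acid flask, the catalyst vial, the oxidiser]
7. Guard goes to cell block B with the fuel sample.  [cell block A: the ammonia bottle, the chlorine cylinder, the peroxide | cell block B: the acid flask, the catalyst vial, the fuel sample, the oxidiser]
8. Guard goes back to cell block A with the oxidiser.  [cell block A: the ammonia bottle, the chlorine cylinder, the oxidiser, the peroxide | cell block B: the acid flask, the catalyst vial, the fuel sample]
9. Guard goes to cell block B with the ammonia bottle.  [cell block A: the chlorine cylinder, the oxidiser, the peroxide | cell block B: the acid flask, the ammonia bottle, the catalyst vial, the fuel sample]
10. Guard goes back to cell block A alone.  [cell block A: the chlorine cylinder, the oxidiser, the peroxide | cell block B: the acid flask, the ammonia bottle, the catalyst vial, the fuel sample]
11. Guard goes to cell block B with the chlorine cylinder.  [cell block A: the oxidiser, the peroxide | cell block B: the acid flask, the ammonia bottle, the catalyst vial, the chlorine cylinder, the fuel sample]
12. Guard goes back to cell block A alone.  [cell block A: the oxidiser, the peroxide | cell block B: the acid flask, the ammonia bottle, the catalyst vial, the chlorine cylinder, the fuel sample]
13. Guard goes to cell block B with the peroxide.  [cell block A: the oxidiser | cell block B: the acid flask, the ammonia bottle, the catalyst vial, the chlorine cylinder, the fuel sample, the peroxide]
14. Guard goes back to cell block A alone.  [cell block A: the oxidiser | cell block B: the acid flask, the ammonia bottle, the catalyst vial, the chlorine cylinder, the fuel sample, the peroxide]
15. Guard goes to cell block B with the oxidiser.  [cell block A: — | cell block B: the acid flask, the ammonia bottle, the catalyst vial, the chlorine cylinder, the fuel sample, the oxidiser, the peroxide]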